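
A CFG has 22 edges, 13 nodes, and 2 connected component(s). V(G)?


Formula: V(G) = E - N + 2P
V(G) = 22 - 13 + 2*2
V(G) = 9 + 4
V(G) = 13

13


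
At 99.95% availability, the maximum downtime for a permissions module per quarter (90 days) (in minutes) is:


Formula: allowed downtime = period * (100 - SLA) / 100
Period (quarter (90 days)) = 129600 minutes
Unavailability fraction = (100 - 99.95) / 100
Allowed downtime = 129600 * (100 - 99.95) / 100
Allowed downtime = 64.8 minutes

64.8 minutes


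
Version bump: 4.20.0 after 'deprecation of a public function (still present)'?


Current: 4.20.0
Change category: 'deprecation of a public function (still present)' → minor bump
SemVer rule: minor bump → increment MINOR, reset PATCH to 0 (MAJOR unchanged)
New: 4.21.0

4.21.0


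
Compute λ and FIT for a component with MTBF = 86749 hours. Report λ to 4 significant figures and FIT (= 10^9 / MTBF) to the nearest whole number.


Formula: λ = 1 / MTBF; FIT = λ × 1e9 = 1e9 / MTBF
λ = 1 / 86749 ≈ 1.153e-05 failures/hour
FIT = 1e9 / 86749 ≈ 11528 failures per 1e9 hours (nearest whole number)

λ = 1.153e-05 /h, FIT = 11528


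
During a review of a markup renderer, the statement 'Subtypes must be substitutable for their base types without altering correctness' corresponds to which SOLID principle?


This describes the Liskov Substitution Principle (LSP)

Liskov Substitution Principle (LSP)


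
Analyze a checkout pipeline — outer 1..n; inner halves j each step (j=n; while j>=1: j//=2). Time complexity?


Reasoning: n times log n
Complexity: O(n log n)

O(n log n)


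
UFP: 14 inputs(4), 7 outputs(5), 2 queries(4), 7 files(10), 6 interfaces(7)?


UFP = EI*4 + EO*5 + EQ*4 + ILF*10 + EIF*7
UFP = 14*4 + 7*5 + 2*4 + 7*10 + 6*7
UFP = 56 + 35 + 8 + 70 + 42
UFP = 211

211


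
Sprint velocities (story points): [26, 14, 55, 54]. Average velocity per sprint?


Formula: Avg velocity = Total points / Number of sprints
Points: [26, 14, 55, 54]
Sum = 26 + 14 + 55 + 54 = 149
Avg velocity = 149 / 4 = 37.25 points/sprint

37.25 points/sprint


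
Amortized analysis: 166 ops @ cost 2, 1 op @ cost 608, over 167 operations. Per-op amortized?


Formula: Amortized cost = Total cost / Operations
Total cost = (166 * 2) + (1 * 608)
Total cost = 332 + 608 = 940
Amortized = 940 / 167 = 5.6287

5.6287


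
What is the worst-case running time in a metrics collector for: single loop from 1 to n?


Reasoning: one pass through n items
Complexity: O(n)

O(n)


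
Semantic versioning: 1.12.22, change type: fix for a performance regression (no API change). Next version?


Current: 1.12.22
Change category: 'fix for a performance regression (no API change)' → patch bump
SemVer rule: patch bump → increment PATCH (MAJOR and MINOR unchanged)
New: 1.12.23

1.12.23


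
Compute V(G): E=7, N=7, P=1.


Formula: V(G) = E - N + 2P
V(G) = 7 - 7 + 2*1
V(G) = 0 + 2
V(G) = 2

2


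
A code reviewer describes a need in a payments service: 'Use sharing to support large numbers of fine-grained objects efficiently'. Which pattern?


This matches the Flyweight pattern

Flyweight


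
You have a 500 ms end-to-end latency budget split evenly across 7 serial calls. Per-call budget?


Formula: per_stage = total_budget / stages
per_stage = 500 / 7
per_stage = 71.43 ms

71.43 ms


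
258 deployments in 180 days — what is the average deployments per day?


Formula: deployments per day = releases / days
= 258 / 180
= 1.433 deploys/day
(equivalently, 10.03 deploys/week)

1.433 deploys/day


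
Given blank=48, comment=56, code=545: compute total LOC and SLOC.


Total LOC = blank + comment + code
Total LOC = 48 + 56 + 545 = 649
SLOC (source only) = code = 545

Total LOC: 649, SLOC: 545


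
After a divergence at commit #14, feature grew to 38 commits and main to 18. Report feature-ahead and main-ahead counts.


Common ancestor: commit #14
feature commits after divergence: 38 - 14 = 24
main commits after divergence: 18 - 14 = 4
feature is 24 commits ahead of main
main is 4 commits ahead of feature

feature ahead: 24, main ahead: 4


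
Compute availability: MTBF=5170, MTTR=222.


Availability = MTBF / (MTBF + MTTR)
Availability = 5170 / (5170 + 222)
Availability = 5170 / 5392
Availability = 95.8828%

95.8828%


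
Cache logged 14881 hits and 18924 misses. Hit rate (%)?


Formula: hit rate = hits / (hits + misses) * 100
hit rate = 14881 / (14881 + 18924) * 100
hit rate = 14881 / 33805 * 100
hit rate = 44.02%

44.02%


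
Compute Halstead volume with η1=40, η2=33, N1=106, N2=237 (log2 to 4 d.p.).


Formula: V = N * log2(η), where N = N1 + N2 and η = η1 + η2
η = 40 + 33 = 73
N = 106 + 237 = 343
log2(73) ≈ 6.1898
V = 343 * 6.1898 = 2123.10

2123.10


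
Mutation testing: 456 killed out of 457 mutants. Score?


Mutation score = killed / total * 100
Mutation score = 456 / 457 * 100
Mutation score = 99.78%

99.78%


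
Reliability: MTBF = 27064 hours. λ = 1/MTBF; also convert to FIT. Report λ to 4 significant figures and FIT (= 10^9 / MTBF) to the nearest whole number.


Formula: λ = 1 / MTBF; FIT = λ × 1e9 = 1e9 / MTBF
λ = 1 / 27064 ≈ 3.695e-05 failures/hour
FIT = 1e9 / 27064 ≈ 36949 failures per 1e9 hours (nearest whole number)

λ = 3.695e-05 /h, FIT = 36949


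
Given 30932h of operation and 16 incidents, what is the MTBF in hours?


Formula: MTBF = Total operating time / Number of failures
MTBF = 30932 / 16
MTBF = 1933.25 hours

1933.25 hours


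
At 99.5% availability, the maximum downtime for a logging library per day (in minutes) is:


Formula: allowed downtime = period * (100 - SLA) / 100
Period (day) = 1440 minutes
Unavailability fraction = (100 - 99.5) / 100
Allowed downtime = 1440 * (100 - 99.5) / 100
Allowed downtime = 7.2 minutes

7.2 minutes


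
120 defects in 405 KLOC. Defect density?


Defect density = defects / KLOC
Defect density = 120 / 405
Defect density = 0.296 defects/KLOC

0.296 defects/KLOC


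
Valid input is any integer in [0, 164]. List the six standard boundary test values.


Range: [0, 164]
Boundaries: just below min, min, min+1, max-1, max, just above max
Values: [-1, 0, 1, 163, 164, 165]

[-1, 0, 1, 163, 164, 165]


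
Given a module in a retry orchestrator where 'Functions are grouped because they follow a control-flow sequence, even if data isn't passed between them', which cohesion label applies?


Reasoning: Grouped by order of execution within a routine, not by data flow
Type: Procedural cohesion

Procedural cohesion


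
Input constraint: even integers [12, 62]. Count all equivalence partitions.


Constraint: even integers in [12, 62]
Class 1: x < 12 — out-of-range invalid
Class 2: x in [12,62] but odd — wrong type invalid
Class 3: x in [12,62] and even — valid
Class 4: x > 62 — out-of-range invalid
Total equivalence classes: 4

4 equivalence classes


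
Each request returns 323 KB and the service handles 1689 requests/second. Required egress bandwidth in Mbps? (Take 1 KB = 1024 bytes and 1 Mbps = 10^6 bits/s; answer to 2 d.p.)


Formula: Mbps = payload_bytes * RPS * 8 / 1e6
Payload per request = 323 KB = 323 * 1024 = 330752 bytes
Total bytes/sec = 330752 * 1689 = 558640128
Total bits/sec = 558640128 * 8 = 4469121024
Mbps = 4469121024 / 1e6 = 4469.12

4469.12 Mbps


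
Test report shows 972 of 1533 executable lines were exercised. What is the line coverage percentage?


Coverage = covered / total * 100
Coverage = 972 / 1533 * 100
Coverage = 63.41%

63.41%


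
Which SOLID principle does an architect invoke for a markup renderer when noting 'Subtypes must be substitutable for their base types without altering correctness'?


This describes the Liskov Substitution Principle (LSP)

Liskov Substitution Principle (LSP)


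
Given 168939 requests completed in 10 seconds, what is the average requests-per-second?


Formula: throughput = requests / seconds
throughput = 168939 / 10
throughput = 16893.9 requests/second

16893.9 requests/second


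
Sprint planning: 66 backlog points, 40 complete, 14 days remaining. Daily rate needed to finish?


Formula: Required rate = Remaining points / Days left
Remaining = 66 - 40 = 26 points
Required rate = 26 / 14 = 1.86 points/day

1.86 points/day


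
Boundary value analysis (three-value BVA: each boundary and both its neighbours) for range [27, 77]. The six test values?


Range: [27, 77]
Boundaries: just below min, min, min+1, max-1, max, just above max
Values: [26, 27, 28, 76, 77, 78]

[26, 27, 28, 76, 77, 78]


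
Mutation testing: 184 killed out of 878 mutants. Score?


Mutation score = killed / total * 100
Mutation score = 184 / 878 * 100
Mutation score = 20.96%

20.96%


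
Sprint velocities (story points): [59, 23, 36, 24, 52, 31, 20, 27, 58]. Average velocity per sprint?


Formula: Avg velocity = Total points / Number of sprints
Points: [59, 23, 36, 24, 52, 31, 20, 27, 58]
Sum = 59 + 23 + 36 + 24 + 52 + 31 + 20 + 27 + 58 = 330
Avg velocity = 330 / 9 = 36.67 points/sprint

36.67 points/sprint


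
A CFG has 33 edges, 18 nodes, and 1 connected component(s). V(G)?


Formula: V(G) = E - N + 2P
V(G) = 33 - 18 + 2*1
V(G) = 15 + 2
V(G) = 17

17


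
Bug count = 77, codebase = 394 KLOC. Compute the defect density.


Defect density = defects / KLOC
Defect density = 77 / 394
Defect density = 0.195 defects/KLOC

0.195 defects/KLOC


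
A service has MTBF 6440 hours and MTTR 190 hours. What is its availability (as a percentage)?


Availability = MTBF / (MTBF + MTTR)
Availability = 6440 / (6440 + 190)
Availability = 6440 / 6630
Availability = 97.1342%

97.1342%


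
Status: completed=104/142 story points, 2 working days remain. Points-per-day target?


Formula: Required rate = Remaining points / Days left
Remaining = 142 - 104 = 38 points
Required rate = 38 / 2 = 19.0 points/day

19.0 points/day


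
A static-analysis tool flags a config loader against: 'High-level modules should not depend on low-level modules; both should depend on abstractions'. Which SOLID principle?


This describes the Dependency Inversion Principle (DIP)

Dependency Inversion Principle (DIP)


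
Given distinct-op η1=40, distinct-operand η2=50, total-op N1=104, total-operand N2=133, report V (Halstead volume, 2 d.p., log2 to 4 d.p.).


Formula: V = N * log2(η), where N = N1 + N2 and η = η1 + η2
η = 40 + 50 = 90
N = 104 + 133 = 237
log2(90) ≈ 6.4919
V = 237 * 6.4919 = 1538.58

1538.58


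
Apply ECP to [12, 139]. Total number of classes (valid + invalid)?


Valid range: [12, 139]
Class 1: x < 12 — invalid
Class 2: 12 ≤ x ≤ 139 — valid
Class 3: x > 139 — invalid
Total equivalence classes: 3

3 equivalence classes


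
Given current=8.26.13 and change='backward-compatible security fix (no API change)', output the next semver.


Current: 8.26.13
Change category: 'backward-compatible security fix (no API change)' → patch bump
SemVer rule: patch bump → increment PATCH (MAJOR and MINOR unchanged)
New: 8.26.14

8.26.14


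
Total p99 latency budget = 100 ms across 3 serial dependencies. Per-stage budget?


Formula: per_stage = total_budget / stages
per_stage = 100 / 3
per_stage = 33.33 ms

33.33 ms


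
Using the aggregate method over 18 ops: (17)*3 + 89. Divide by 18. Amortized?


Formula: Amortized cost = Total cost / Operations
Total cost = (17 * 3) + (1 * 89)
Total cost = 51 + 89 = 140
Amortized = 140 / 18 = 7.7778

7.7778


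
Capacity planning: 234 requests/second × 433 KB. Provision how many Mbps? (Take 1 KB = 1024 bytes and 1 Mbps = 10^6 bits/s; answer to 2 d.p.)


Formula: Mbps = payload_bytes * RPS * 8 / 1e6
Payload per request = 433 KB = 433 * 1024 = 443392 bytes
Total bytes/sec = 443392 * 234 = 103753728
Total bits/sec = 103753728 * 8 = 830029824
Mbps = 830029824 / 1e6 = 830.03

830.03 Mbps


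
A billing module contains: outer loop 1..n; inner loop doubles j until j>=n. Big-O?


Reasoning: linear outer times logarithmic inner
Complexity: O(n log n)

O(n log n)


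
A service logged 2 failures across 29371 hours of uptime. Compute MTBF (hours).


Formula: MTBF = Total operating time / Number of failures
MTBF = 29371 / 2
MTBF = 14685.5 hours

14685.5 hours


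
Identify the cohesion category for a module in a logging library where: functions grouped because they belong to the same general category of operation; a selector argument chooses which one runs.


Reasoning: Grouped by category of activity, not by data or sequence
Type: Logical cohesion

Logical cohesion


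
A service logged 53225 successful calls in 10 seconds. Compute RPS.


Formula: throughput = requests / seconds
throughput = 53225 / 10
throughput = 5322.5 requests/second

5322.5 requests/second


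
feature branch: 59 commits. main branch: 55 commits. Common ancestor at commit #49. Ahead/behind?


Common ancestor: commit #49
feature commits after divergence: 59 - 49 = 10
main commits after divergence: 55 - 49 = 6
feature is 10 commits ahead of main
main is 6 commits ahead of feature

feature ahead: 10, main ahead: 6


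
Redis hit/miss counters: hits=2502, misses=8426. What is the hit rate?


Formula: hit rate = hits / (hits + misses) * 100
hit rate = 2502 / (2502 + 8426) * 100
hit rate = 2502 / 10928 * 100
hit rate = 22.9%

22.9%


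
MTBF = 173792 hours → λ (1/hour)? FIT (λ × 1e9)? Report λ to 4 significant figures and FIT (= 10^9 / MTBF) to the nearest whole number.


Formula: λ = 1 / MTBF; FIT = λ × 1e9 = 1e9 / MTBF
λ = 1 / 173792 ≈ 5.754e-06 failures/hour
FIT = 1e9 / 173792 ≈ 5754 failures per 1e9 hours (nearest whole number)

λ = 5.754e-06 /h, FIT = 5754


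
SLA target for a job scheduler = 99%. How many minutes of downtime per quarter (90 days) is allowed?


Formula: allowed downtime = period * (100 - SLA) / 100
Period (quarter (90 days)) = 129600 minutes
Unavailability fraction = (100 - 99.0) / 100
Allowed downtime = 129600 * (100 - 99.0) / 100
Allowed downtime = 1296.0 minutes

1296.0 minutes


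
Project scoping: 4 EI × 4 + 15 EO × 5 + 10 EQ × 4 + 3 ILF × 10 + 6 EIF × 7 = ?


UFP = EI*4 + EO*5 + EQ*4 + ILF*10 + EIF*7
UFP = 4*4 + 15*5 + 10*4 + 3*10 + 6*7
UFP = 16 + 75 + 40 + 30 + 42
UFP = 203

203


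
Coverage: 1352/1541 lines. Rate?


Coverage = covered / total * 100
Coverage = 1352 / 1541 * 100
Coverage = 87.74%

87.74%


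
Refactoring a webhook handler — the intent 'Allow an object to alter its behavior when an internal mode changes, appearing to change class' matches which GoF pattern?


This matches the State pattern

State


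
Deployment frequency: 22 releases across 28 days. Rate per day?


Formula: deployments per day = releases / days
= 22 / 28
= 0.786 deploys/day
(equivalently, 5.5 deploys/week)

0.786 deploys/day


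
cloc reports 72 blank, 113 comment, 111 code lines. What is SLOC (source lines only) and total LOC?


Total LOC = blank + comment + code
Total LOC = 72 + 113 + 111 = 296
SLOC (source only) = code = 111

Total LOC: 296, SLOC: 111


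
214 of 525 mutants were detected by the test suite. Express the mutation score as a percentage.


Mutation score = killed / total * 100
Mutation score = 214 / 525 * 100
Mutation score = 40.76%

40.76%


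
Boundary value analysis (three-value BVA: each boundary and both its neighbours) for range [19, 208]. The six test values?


Range: [19, 208]
Boundaries: just below min, min, min+1, max-1, max, just above max
Values: [18, 19, 20, 207, 208, 209]

[18, 19, 20, 207, 208, 209]


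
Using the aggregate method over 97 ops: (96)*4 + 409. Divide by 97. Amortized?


Formula: Amortized cost = Total cost / Operations
Total cost = (96 * 4) + (1 * 409)
Total cost = 384 + 409 = 793
Amortized = 793 / 97 = 8.1753

8.1753


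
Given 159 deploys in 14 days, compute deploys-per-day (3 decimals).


Formula: deployments per day = releases / days
= 159 / 14
= 11.357 deploys/day
(equivalently, 79.5 deploys/week)

11.357 deploys/day


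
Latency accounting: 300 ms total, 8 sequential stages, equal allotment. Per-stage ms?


Formula: per_stage = total_budget / stages
per_stage = 300 / 8
per_stage = 37.5 ms

37.5 ms


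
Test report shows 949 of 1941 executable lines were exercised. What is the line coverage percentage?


Coverage = covered / total * 100
Coverage = 949 / 1941 * 100
Coverage = 48.89%

48.89%


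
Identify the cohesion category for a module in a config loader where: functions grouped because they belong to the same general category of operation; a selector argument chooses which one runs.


Reasoning: Grouped by category of activity, not by data or sequence
Type: Logical cohesion

Logical cohesion


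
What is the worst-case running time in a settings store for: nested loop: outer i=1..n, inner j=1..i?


Reasoning: triangle: n(n+1)/2 ~ n^2/2
Complexity: O(n^2)

O(n^2)


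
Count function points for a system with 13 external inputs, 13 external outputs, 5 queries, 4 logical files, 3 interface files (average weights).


UFP = EI*4 + EO*5 + EQ*4 + ILF*10 + EIF*7
UFP = 13*4 + 13*5 + 5*4 + 4*10 + 3*7
UFP = 52 + 65 + 20 + 40 + 21
UFP = 198

198


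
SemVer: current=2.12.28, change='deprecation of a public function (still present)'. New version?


Current: 2.12.28
Change category: 'deprecation of a public function (still present)' → minor bump
SemVer rule: minor bump → increment MINOR, reset PATCH to 0 (MAJOR unchanged)
New: 2.13.0

2.13.0


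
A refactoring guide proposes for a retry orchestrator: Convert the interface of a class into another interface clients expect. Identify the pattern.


This matches the Adapter pattern

Adapter


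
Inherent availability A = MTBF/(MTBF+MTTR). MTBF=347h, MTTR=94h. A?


Availability = MTBF / (MTBF + MTTR)
Availability = 347 / (347 + 94)
Availability = 347 / 441
Availability = 78.6848%

78.6848%


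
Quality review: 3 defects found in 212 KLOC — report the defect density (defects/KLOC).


Defect density = defects / KLOC
Defect density = 3 / 212
Defect density = 0.014 defects/KLOC

0.014 defects/KLOC


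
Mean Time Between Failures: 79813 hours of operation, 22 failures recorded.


Formula: MTBF = Total operating time / Number of failures
MTBF = 79813 / 22
MTBF = 3627.86 hours

3627.86 hours


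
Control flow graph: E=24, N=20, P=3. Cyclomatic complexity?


Formula: V(G) = E - N + 2P
V(G) = 24 - 20 + 2*3
V(G) = 4 + 6
V(G) = 10

10


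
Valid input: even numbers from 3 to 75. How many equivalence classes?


Constraint: even integers in [3, 75]
Class 1: x < 3 — out-of-range invalid
Class 2: x in [3,75] but odd — wrong type invalid
Class 3: x in [3,75] and even — valid
Class 4: x > 75 — out-of-range invalid
Total equivalence classes: 4

4 equivalence classes


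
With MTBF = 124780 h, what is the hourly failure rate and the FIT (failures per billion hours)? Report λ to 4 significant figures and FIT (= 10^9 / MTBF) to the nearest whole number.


Formula: λ = 1 / MTBF; FIT = λ × 1e9 = 1e9 / MTBF
λ = 1 / 124780 ≈ 8.014e-06 failures/hour
FIT = 1e9 / 124780 ≈ 8014 failures per 1e9 hours (nearest whole number)

λ = 8.014e-06 /h, FIT = 8014


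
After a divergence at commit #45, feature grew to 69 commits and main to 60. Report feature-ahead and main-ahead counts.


Common ancestor: commit #45
feature commits after divergence: 69 - 45 = 24
main commits after divergence: 60 - 45 = 15
feature is 24 commits ahead of main
main is 15 commits ahead of feature

feature ahead: 24, main ahead: 15


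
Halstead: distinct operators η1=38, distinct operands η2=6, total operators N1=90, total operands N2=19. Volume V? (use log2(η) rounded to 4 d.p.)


Formula: V = N * log2(η), where N = N1 + N2 and η = η1 + η2
η = 38 + 6 = 44
N = 90 + 19 = 109
log2(44) ≈ 5.4594
V = 109 * 5.4594 = 595.07

595.07


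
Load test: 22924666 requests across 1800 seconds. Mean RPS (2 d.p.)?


Formula: throughput = requests / seconds
throughput = 22924666 / 1800
throughput = 12735.93 requests/second

12735.93 requests/second


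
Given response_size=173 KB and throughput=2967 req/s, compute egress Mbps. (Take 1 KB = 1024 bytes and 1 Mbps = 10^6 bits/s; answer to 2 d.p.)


Formula: Mbps = payload_bytes * RPS * 8 / 1e6
Payload per request = 173 KB = 173 * 1024 = 177152 bytes
Total bytes/sec = 177152 * 2967 = 525609984
Total bits/sec = 525609984 * 8 = 4204879872
Mbps = 4204879872 / 1e6 = 4204.88

4204.88 Mbps


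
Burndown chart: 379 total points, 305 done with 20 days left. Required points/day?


Formula: Required rate = Remaining points / Days left
Remaining = 379 - 305 = 74 points
Required rate = 74 / 20 = 3.7 points/day

3.7 points/day


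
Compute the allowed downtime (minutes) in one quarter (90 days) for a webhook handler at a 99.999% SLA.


Formula: allowed downtime = period * (100 - SLA) / 100
Period (quarter (90 days)) = 129600 minutes
Unavailability fraction = (100 - 99.999) / 100
Allowed downtime = 129600 * (100 - 99.999) / 100
Allowed downtime = 1.296 minutes

1.296 minutes


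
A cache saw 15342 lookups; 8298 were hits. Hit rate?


Formula: hit rate = hits / (hits + misses) * 100
hit rate = 8298 / (8298 + 7044) * 100
hit rate = 8298 / 15342 * 100
hit rate = 54.09%

54.09%


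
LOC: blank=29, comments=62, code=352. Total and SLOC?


Total LOC = blank + comment + code
Total LOC = 29 + 62 + 352 = 443
SLOC (source only) = code = 352

Total LOC: 443, SLOC: 352


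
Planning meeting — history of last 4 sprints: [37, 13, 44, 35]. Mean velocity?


Formula: Avg velocity = Total points / Number of sprints
Points: [37, 13, 44, 35]
Sum = 37 + 13 + 44 + 35 = 129
Avg velocity = 129 / 4 = 32.25 points/sprint

32.25 points/sprint


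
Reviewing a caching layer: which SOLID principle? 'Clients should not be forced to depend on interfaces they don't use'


This describes the Interface Segregation Principle (ISP)

Interface Segregation Principle (ISP)


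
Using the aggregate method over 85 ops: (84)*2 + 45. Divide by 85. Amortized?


Formula: Amortized cost = Total cost / Operations
Total cost = (84 * 2) + (1 * 45)
Total cost = 168 + 45 = 213
Amortized = 213 / 85 = 2.5059

2.5059


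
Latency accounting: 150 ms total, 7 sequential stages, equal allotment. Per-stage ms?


Formula: per_stage = total_budget / stages
per_stage = 150 / 7
per_stage = 21.43 ms

21.43 ms


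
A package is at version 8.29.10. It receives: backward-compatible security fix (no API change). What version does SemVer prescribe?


Current: 8.29.10
Change category: 'backward-compatible security fix (no API change)' → patch bump
SemVer rule: patch bump → increment PATCH (MAJOR and MINOR unchanged)
New: 8.29.11

8.29.11


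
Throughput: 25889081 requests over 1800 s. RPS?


Formula: throughput = requests / seconds
throughput = 25889081 / 1800
throughput = 14382.82 requests/second

14382.82 requests/second


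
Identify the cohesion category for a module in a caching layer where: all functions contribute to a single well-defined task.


Reasoning: Best: single purpose
Type: Functional cohesion

Functional cohesion


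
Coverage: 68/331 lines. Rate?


Coverage = covered / total * 100
Coverage = 68 / 331 * 100
Coverage = 20.54%

20.54%


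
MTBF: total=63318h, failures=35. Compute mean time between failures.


Formula: MTBF = Total operating time / Number of failures
MTBF = 63318 / 35
MTBF = 1809.09 hours

1809.09 hours


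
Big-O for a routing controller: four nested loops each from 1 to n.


Reasoning: four levels of nesting
Complexity: O(n^4)

O(n^4)


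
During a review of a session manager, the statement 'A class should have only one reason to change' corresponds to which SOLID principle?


This describes the Single Responsibility Principle (SRP)

Single Responsibility Principle (SRP)


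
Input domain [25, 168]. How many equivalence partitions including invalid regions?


Valid range: [25, 168]
Class 1: x < 25 — invalid
Class 2: 25 ≤ x ≤ 168 — valid
Class 3: x > 168 — invalid
Total equivalence classes: 3

3 equivalence classes


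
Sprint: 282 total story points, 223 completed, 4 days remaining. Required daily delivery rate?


Formula: Required rate = Remaining points / Days left
Remaining = 282 - 223 = 59 points
Required rate = 59 / 4 = 14.75 points/day

14.75 points/day


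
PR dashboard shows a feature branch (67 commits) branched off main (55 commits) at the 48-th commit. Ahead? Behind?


Common ancestor: commit #48
feature commits after divergence: 67 - 48 = 19
main commits after divergence: 55 - 48 = 7
feature is 19 commits ahead of main
main is 7 commits ahead of feature

feature ahead: 19, main ahead: 7


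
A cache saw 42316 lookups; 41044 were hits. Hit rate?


Formula: hit rate = hits / (hits + misses) * 100
hit rate = 41044 / (41044 + 1272) * 100
hit rate = 41044 / 42316 * 100
hit rate = 96.99%

96.99%


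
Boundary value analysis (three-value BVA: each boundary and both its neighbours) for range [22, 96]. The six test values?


Range: [22, 96]
Boundaries: just below min, min, min+1, max-1, max, just above max
Values: [21, 22, 23, 95, 96, 97]

[21, 22, 23, 95, 96, 97]


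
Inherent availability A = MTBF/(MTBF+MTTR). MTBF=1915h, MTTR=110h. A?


Availability = MTBF / (MTBF + MTTR)
Availability = 1915 / (1915 + 110)
Availability = 1915 / 2025
Availability = 94.5679%

94.5679%


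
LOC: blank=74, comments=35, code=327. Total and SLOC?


Total LOC = blank + comment + code
Total LOC = 74 + 35 + 327 = 436
SLOC (source only) = code = 327

Total LOC: 436, SLOC: 327


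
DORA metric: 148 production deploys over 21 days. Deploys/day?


Formula: deployments per day = releases / days
= 148 / 21
= 7.048 deploys/day
(equivalently, 49.33 deploys/week)

7.048 deploys/day


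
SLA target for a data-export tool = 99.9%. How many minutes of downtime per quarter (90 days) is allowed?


Formula: allowed downtime = period * (100 - SLA) / 100
Period (quarter (90 days)) = 129600 minutes
Unavailability fraction = (100 - 99.9) / 100
Allowed downtime = 129600 * (100 - 99.9) / 100
Allowed downtime = 129.6 minutes

129.6 minutes


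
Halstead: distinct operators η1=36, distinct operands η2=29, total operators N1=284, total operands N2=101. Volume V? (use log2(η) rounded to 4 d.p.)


Formula: V = N * log2(η), where N = N1 + N2 and η = η1 + η2
η = 36 + 29 = 65
N = 284 + 101 = 385
log2(65) ≈ 6.0224
V = 385 * 6.0224 = 2318.62

2318.62


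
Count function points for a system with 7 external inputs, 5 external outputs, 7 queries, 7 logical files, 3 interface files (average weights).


UFP = EI*4 + EO*5 + EQ*4 + ILF*10 + EIF*7
UFP = 7*4 + 5*5 + 7*4 + 7*10 + 3*7
UFP = 28 + 25 + 28 + 70 + 21
UFP = 172

172


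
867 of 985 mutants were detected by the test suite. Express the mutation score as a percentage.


Mutation score = killed / total * 100
Mutation score = 867 / 985 * 100
Mutation score = 88.02%

88.02%


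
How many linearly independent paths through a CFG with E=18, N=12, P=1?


Formula: V(G) = E - N + 2P
V(G) = 18 - 12 + 2*1
V(G) = 6 + 2
V(G) = 8

8


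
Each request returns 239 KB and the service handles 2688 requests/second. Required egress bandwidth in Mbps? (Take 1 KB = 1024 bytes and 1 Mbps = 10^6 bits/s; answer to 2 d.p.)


Formula: Mbps = payload_bytes * RPS * 8 / 1e6
Payload per request = 239 KB = 239 * 1024 = 244736 bytes
Total bytes/sec = 244736 * 2688 = 657850368
Total bits/sec = 657850368 * 8 = 5262802944
Mbps = 5262802944 / 1e6 = 5262.8

5262.8 Mbps


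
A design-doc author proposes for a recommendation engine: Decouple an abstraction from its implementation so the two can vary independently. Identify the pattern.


This matches the Bridge pattern

Bridge


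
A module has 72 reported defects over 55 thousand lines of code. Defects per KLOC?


Defect density = defects / KLOC
Defect density = 72 / 55
Defect density = 1.309 defects/KLOC

1.309 defects/KLOC


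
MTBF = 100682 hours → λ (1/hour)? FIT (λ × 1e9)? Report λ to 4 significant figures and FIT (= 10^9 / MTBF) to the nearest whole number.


Formula: λ = 1 / MTBF; FIT = λ × 1e9 = 1e9 / MTBF
λ = 1 / 100682 ≈ 9.932e-06 failures/hour
FIT = 1e9 / 100682 ≈ 9932 failures per 1e9 hours (nearest whole number)

λ = 9.932e-06 /h, FIT = 9932


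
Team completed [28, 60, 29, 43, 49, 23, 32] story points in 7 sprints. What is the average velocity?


Formula: Avg velocity = Total points / Number of sprints
Points: [28, 60, 29, 43, 49, 23, 32]
Sum = 28 + 60 + 29 + 43 + 49 + 23 + 32 = 264
Avg velocity = 264 / 7 = 37.71 points/sprint

37.71 points/sprint


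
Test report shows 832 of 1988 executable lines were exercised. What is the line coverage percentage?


Coverage = covered / total * 100
Coverage = 832 / 1988 * 100
Coverage = 41.85%

41.85%


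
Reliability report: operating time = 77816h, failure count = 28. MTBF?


Formula: MTBF = Total operating time / Number of failures
MTBF = 77816 / 28
MTBF = 2779.14 hours

2779.14 hours


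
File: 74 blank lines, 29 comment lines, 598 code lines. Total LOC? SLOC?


Total LOC = blank + comment + code
Total LOC = 74 + 29 + 598 = 701
SLOC (source only) = code = 598

Total LOC: 701, SLOC: 598


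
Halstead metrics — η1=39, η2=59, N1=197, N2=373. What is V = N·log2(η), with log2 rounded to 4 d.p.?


Formula: V = N * log2(η), where N = N1 + N2 and η = η1 + η2
η = 39 + 59 = 98
N = 197 + 373 = 570
log2(98) ≈ 6.6147
V = 570 * 6.6147 = 3770.38

3770.38


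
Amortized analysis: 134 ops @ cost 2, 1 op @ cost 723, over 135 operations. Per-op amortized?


Formula: Amortized cost = Total cost / Operations
Total cost = (134 * 2) + (1 * 723)
Total cost = 268 + 723 = 991
Amortized = 991 / 135 = 7.3407

7.3407


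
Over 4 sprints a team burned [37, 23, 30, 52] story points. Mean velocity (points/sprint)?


Formula: Avg velocity = Total points / Number of sprints
Points: [37, 23, 30, 52]
Sum = 37 + 23 + 30 + 52 = 142
Avg velocity = 142 / 4 = 35.5 points/sprint

35.5 points/sprint


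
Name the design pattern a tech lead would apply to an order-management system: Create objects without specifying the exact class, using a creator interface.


This matches the Factory Method pattern

Factory Method


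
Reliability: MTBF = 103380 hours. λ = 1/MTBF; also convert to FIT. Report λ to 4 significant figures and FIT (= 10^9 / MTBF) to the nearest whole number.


Formula: λ = 1 / MTBF; FIT = λ × 1e9 = 1e9 / MTBF
λ = 1 / 103380 ≈ 9.673e-06 failures/hour
FIT = 1e9 / 103380 ≈ 9673 failures per 1e9 hours (nearest whole number)

λ = 9.673e-06 /h, FIT = 9673


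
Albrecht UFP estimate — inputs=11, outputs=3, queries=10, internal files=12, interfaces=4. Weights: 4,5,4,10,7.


UFP = EI*4 + EO*5 + EQ*4 + ILF*10 + EIF*7
UFP = 11*4 + 3*5 + 10*4 + 12*10 + 4*7
UFP = 44 + 15 + 40 + 120 + 28
UFP = 247

247


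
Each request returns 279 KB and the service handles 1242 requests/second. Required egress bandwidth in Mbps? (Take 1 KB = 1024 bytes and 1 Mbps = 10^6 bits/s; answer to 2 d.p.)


Formula: Mbps = payload_bytes * RPS * 8 / 1e6
Payload per request = 279 KB = 279 * 1024 = 285696 bytes
Total bytes/sec = 285696 * 1242 = 354834432
Total bits/sec = 354834432 * 8 = 2838675456
Mbps = 2838675456 / 1e6 = 2838.68

2838.68 Mbps


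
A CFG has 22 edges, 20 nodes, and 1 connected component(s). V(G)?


Formula: V(G) = E - N + 2P
V(G) = 22 - 20 + 2*1
V(G) = 2 + 2
V(G) = 4

4


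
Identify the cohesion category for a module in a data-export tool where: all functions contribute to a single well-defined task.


Reasoning: Best: single purpose
Type: Functional cohesion

Functional cohesion


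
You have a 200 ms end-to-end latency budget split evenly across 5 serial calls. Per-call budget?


Formula: per_stage = total_budget / stages
per_stage = 200 / 5
per_stage = 40.0 ms

40.0 ms


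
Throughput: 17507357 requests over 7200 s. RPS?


Formula: throughput = requests / seconds
throughput = 17507357 / 7200
throughput = 2431.58 requests/second

2431.58 requests/second


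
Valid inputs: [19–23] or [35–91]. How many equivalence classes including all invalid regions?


Valid ranges: [19,23] and [35,91]
Class 1: x < 19 — invalid
Class 2: 19 ≤ x ≤ 23 — valid
Class 3: 23 < x < 35 — invalid (gap between ranges)
Class 4: 35 ≤ x ≤ 91 — valid
Class 5: x > 91 — invalid
Total equivalence classes: 5

5 equivalence classes


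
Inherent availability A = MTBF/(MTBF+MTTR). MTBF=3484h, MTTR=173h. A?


Availability = MTBF / (MTBF + MTTR)
Availability = 3484 / (3484 + 173)
Availability = 3484 / 3657
Availability = 95.2693%

95.2693%


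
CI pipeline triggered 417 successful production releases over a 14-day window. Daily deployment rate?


Formula: deployments per day = releases / days
= 417 / 14
= 29.786 deploys/day
(equivalently, 208.5 deploys/week)

29.786 deploys/day


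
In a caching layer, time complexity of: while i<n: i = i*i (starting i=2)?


Reasoning: squaring drives double-exponential growth; iterations ~ log log n
Complexity: O(log log n)

O(log log n)


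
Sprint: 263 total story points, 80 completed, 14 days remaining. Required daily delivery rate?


Formula: Required rate = Remaining points / Days left
Remaining = 263 - 80 = 183 points
Required rate = 183 / 14 = 13.07 points/day

13.07 points/day


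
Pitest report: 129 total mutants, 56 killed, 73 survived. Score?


Mutation score = killed / total * 100
Mutation score = 56 / 129 * 100
Mutation score = 43.41%

43.41%


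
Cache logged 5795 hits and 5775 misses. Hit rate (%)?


Formula: hit rate = hits / (hits + misses) * 100
hit rate = 5795 / (5795 + 5775) * 100
hit rate = 5795 / 11570 * 100
hit rate = 50.09%

50.09%


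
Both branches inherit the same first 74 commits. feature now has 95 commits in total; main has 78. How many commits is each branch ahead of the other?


Common ancestor: commit #74
feature commits after divergence: 95 - 74 = 21
main commits after divergence: 78 - 74 = 4
feature is 21 commits ahead of main
main is 4 commits ahead of feature

feature ahead: 21, main ahead: 4


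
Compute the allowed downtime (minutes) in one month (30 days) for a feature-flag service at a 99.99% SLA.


Formula: allowed downtime = period * (100 - SLA) / 100
Period (month (30 days)) = 43200 minutes
Unavailability fraction = (100 - 99.99) / 100
Allowed downtime = 43200 * (100 - 99.99) / 100
Allowed downtime = 4.32 minutes

4.32 minutes


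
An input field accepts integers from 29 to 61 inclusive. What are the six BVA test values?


Range: [29, 61]
Boundaries: just below min, min, min+1, max-1, max, just above max
Values: [28, 29, 30, 60, 61, 62]

[28, 29, 30, 60, 61, 62]


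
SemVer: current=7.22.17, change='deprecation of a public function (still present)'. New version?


Current: 7.22.17
Change category: 'deprecation of a public function (still present)' → minor bump
SemVer rule: minor bump → increment MINOR, reset PATCH to 0 (MAJOR unchanged)
New: 7.23.0

7.23.0


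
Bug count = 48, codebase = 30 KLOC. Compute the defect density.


Defect density = defects / KLOC
Defect density = 48 / 30
Defect density = 1.6 defects/KLOC

1.6 defects/KLOC


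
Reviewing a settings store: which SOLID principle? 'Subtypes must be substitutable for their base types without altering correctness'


This describes the Liskov Substitution Principle (LSP)

Liskov Substitution Principle (LSP)


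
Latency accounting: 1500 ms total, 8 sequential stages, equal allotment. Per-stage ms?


Formula: per_stage = total_budget / stages
per_stage = 1500 / 8
per_stage = 187.5 ms

187.5 ms


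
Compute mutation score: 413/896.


Mutation score = killed / total * 100
Mutation score = 413 / 896 * 100
Mutation score = 46.09%

46.09%


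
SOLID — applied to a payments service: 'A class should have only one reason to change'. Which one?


This describes the Single Responsibility Principle (SRP)

Single Responsibility Principle (SRP)


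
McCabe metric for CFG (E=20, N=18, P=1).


Formula: V(G) = E - N + 2P
V(G) = 20 - 18 + 2*1
V(G) = 2 + 2
V(G) = 4

4


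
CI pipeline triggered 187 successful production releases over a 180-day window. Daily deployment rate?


Formula: deployments per day = releases / days
= 187 / 180
= 1.039 deploys/day
(equivalently, 7.27 deploys/week)

1.039 deploys/day


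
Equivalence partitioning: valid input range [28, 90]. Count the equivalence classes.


Valid range: [28, 90]
Class 1: x < 28 — invalid
Class 2: 28 ≤ x ≤ 90 — valid
Class 3: x > 90 — invalid
Total equivalence classes: 3

3 equivalence classes


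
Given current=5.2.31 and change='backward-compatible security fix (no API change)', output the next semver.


Current: 5.2.31
Change category: 'backward-compatible security fix (no API change)' → patch bump
SemVer rule: patch bump → increment PATCH (MAJOR and MINOR unchanged)
New: 5.2.32

5.2.32


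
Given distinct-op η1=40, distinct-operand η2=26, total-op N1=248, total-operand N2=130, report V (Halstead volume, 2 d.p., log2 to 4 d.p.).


Formula: V = N * log2(η), where N = N1 + N2 and η = η1 + η2
η = 40 + 26 = 66
N = 248 + 130 = 378
log2(66) ≈ 6.0444
V = 378 * 6.0444 = 2284.78

2284.78


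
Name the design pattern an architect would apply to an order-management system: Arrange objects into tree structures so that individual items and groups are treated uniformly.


This matches the Composite pattern

Composite


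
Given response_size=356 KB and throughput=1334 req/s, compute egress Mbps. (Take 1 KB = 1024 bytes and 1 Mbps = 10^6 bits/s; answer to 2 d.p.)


Formula: Mbps = payload_bytes * RPS * 8 / 1e6
Payload per request = 356 KB = 356 * 1024 = 364544 bytes
Total bytes/sec = 364544 * 1334 = 486301696
Total bits/sec = 486301696 * 8 = 3890413568
Mbps = 3890413568 / 1e6 = 3890.41

3890.41 Mbps


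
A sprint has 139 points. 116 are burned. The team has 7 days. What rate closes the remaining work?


Formula: Required rate = Remaining points / Days left
Remaining = 139 - 116 = 23 points
Required rate = 23 / 7 = 3.29 points/day

3.29 points/day


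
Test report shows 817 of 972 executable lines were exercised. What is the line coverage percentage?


Coverage = covered / total * 100
Coverage = 817 / 972 * 100
Coverage = 84.05%

84.05%


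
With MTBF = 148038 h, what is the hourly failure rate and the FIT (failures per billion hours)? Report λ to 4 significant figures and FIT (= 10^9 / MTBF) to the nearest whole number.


Formula: λ = 1 / MTBF; FIT = λ × 1e9 = 1e9 / MTBF
λ = 1 / 148038 ≈ 6.755e-06 failures/hour
FIT = 1e9 / 148038 ≈ 6755 failures per 1e9 hours (nearest whole number)

λ = 6.755e-06 /h, FIT = 6755


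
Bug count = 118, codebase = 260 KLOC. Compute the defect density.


Defect density = defects / KLOC
Defect density = 118 / 260
Defect density = 0.454 defects/KLOC

0.454 defects/KLOC


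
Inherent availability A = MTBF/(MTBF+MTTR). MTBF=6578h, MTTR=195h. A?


Availability = MTBF / (MTBF + MTTR)
Availability = 6578 / (6578 + 195)
Availability = 6578 / 6773
Availability = 97.1209%

97.1209%


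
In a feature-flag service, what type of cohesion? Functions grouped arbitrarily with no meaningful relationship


Reasoning: Worst: random grouping
Type: Coincidental cohesion

Coincidental cohesion


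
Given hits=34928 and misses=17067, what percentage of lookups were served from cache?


Formula: hit rate = hits / (hits + misses) * 100
hit rate = 34928 / (34928 + 17067) * 100
hit rate = 34928 / 51995 * 100
hit rate = 67.18%

67.18%
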